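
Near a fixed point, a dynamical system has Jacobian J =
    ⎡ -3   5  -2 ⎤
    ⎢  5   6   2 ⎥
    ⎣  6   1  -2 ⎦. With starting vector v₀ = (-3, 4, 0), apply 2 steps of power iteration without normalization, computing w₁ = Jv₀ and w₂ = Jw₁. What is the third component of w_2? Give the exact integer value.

w1 = Jv₀ = ((-3)·(-3) + 5·4 + (-2)·0; 5·(-3) + 6·4 + 2·0; 6·(-3) + 1·4 + (-2)·0) = (29, 9, -14)
w2 = Jw1 = ((-3)·29 + 5·9 + (-2)·(-14); 5·29 + 6·9 + 2·(-14); 6·29 + 1·9 + (-2)·(-14)) = (-14, 171, 211)
The requested component of w2 is 211.

211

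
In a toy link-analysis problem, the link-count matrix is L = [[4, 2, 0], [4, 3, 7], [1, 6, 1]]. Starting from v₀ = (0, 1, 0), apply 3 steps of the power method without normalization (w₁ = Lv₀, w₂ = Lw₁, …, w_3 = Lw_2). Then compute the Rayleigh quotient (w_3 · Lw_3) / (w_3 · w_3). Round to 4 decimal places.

λ ≈ 9.5614

w1 = Lv₀ = (2, 3, 6)
w2 = Lw1 = (14, 59, 26)
w3 = Lw2 = (174, 415, 394)
Lw3 = (1526, 4699, 3058)
w3·Lw3 = 174·1526 + 415·4699 + 394·3058 = 3420461; w3·w3 = 174·174 + 415·415 + 394·394 = 357737
λ ≈ 3420461/357737 = 9.5614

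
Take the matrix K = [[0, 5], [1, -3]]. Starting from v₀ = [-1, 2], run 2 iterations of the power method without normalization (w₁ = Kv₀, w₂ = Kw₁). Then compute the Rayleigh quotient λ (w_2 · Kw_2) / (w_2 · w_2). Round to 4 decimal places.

w1 = Kv₀ = (0·(-1) + 5·2; 1·(-1) + (-3)·2) = (10, -7)
w2 = Kw1 = (0·10 + 5·(-7); 1·10 + (-3)·(-7)) = (-35, 31)
Kw2 = (155, -128)
w2·Kw2 = (-35)·155 + 31·(-128) = -9393; w2·w2 = (-35)·(-35) + 31·31 = 2186
λ ≈ -9393/2186 = -4.2969

λ ≈ -4.2969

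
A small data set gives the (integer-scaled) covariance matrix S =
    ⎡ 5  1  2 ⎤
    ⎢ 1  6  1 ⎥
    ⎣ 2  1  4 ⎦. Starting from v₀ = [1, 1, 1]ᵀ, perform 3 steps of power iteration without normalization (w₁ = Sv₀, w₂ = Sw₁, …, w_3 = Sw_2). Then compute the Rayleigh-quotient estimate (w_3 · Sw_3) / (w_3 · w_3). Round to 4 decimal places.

7.7137

w1 = Sv₀ = (8, 8, 7)
w2 = Sw1 = (62, 63, 52)
w3 = Sw2 = (477, 492, 395)
Sw3 = (3667, 3824, 3026)
w3·Sw3 = 477·3667 + 492·3824 + 395·3026 = 4825837; w3·w3 = 477·477 + 492·492 + 395·395 = 625618
λ ≈ 4825837/625618 = 7.7137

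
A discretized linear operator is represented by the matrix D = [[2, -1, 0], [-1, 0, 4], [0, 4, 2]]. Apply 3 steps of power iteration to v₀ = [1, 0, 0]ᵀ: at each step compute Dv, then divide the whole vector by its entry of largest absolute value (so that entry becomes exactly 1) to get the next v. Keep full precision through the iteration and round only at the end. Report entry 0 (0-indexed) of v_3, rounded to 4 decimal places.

Dv0 = (2.00000, -1.00000, 0.00000); divide by 2.00000 → v1 = (1.00000, -0.50000, 0.00000)
Dv1 = (2.50000, -1.00000, -2.00000); divide by 2.50000 → v2 = (1.00000, -0.40000, -0.80000)
Dv2 = (2.40000, -4.20000, -3.20000); divide by -4.20000 → v3 = (-0.57143, 1.00000, 0.76190)
Requested entry of v3: 12/-21 = -0.5714

-0.5714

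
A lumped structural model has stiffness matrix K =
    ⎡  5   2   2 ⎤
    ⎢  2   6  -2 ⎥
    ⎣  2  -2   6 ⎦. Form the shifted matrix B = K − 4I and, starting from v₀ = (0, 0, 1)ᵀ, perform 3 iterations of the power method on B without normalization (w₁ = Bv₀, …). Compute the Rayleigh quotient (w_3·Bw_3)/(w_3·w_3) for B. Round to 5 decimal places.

3.78203

B = K − 4I has rows (1, 2, 2); (2, 2, -2); (2, -2, 2)
w1 = Bv₀ = (2, -2, 2)
w2 = Bw1 = (2, -4, 12)
w3 = Bw2 = (18, -28, 36)
Bw3 = (34, -92, 164)
w3·Bw3 = 9092; w3·w3 = 2404; μ ≈ 9092/2404 = 3.78203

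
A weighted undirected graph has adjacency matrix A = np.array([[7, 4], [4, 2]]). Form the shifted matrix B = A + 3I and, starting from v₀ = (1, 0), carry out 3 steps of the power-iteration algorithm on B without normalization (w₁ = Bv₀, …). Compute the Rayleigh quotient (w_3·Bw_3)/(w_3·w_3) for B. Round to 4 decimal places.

12.2166

B = A + 3I has rows (10, 4); (4, 5)
w1 = Bv₀ = (10, 4)
w2 = Bw1 = (116, 60)
w3 = Bw2 = (1400, 764)
Bw3 = (17056, 9420)
w3·Bw3 = 31075280; w3·w3 = 2543696; μ ≈ 31075280/2543696 = 12.2166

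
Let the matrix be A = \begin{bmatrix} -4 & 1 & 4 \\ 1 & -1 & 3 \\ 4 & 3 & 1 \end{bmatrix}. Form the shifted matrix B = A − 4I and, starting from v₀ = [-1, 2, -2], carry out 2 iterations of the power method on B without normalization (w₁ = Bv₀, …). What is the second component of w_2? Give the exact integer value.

111

B = A − 4I has rows (-8, 1, 4); (1, -5, 3); (4, 3, -3)
w1 = Bv₀ = (2, -17, 8)
w2 = Bw1 = (-1, 111, -67)
Requested component of w2: 111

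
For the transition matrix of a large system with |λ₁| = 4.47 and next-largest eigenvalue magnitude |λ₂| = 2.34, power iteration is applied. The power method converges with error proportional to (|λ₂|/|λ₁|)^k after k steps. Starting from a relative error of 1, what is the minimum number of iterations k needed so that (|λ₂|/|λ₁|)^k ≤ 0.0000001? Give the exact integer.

25

|λ₂/λ₁| = 2.34/4.47 = 0.52349
Need k ≥ ln(0.0000001) / ln(0.52349) = -16.1181 / -0.6472 ≈ 24.903
Smallest integer k satisfying the bound: 25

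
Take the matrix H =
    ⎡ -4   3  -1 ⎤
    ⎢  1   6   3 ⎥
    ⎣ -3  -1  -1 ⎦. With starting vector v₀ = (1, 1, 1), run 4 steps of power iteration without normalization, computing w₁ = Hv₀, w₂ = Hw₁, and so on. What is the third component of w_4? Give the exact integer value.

1

w1 = Hv₀ = ((-4)·1 + 3·1 + (-1)·1; 1·1 + 6·1 + 3·1; (-3)·1 + (-1)·1 + (-1)·1) = (-2, 10, -5)
w2 = Hw1 = ((-4)·(-2) + 3·10 + (-1)·(-5); 1·(-2) + 6·10 + 3·(-5); (-3)·(-2) + (-1)·10 + (-1)·(-5)) = (43, 43, 1)
w3 = Hw2 = (-44, 304, -173)
w4 = Hw3 = (1261, 1261, 1)
The requested component of w4 is 1.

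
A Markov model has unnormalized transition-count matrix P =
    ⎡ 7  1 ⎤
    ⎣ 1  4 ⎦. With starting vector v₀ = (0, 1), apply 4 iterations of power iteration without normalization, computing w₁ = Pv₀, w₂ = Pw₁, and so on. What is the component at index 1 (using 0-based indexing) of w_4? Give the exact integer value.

w1 = Pv₀ = (1, 4)
w2 = Pw1 = (11, 17)
w3 = Pw2 = (94, 79)
w4 = Pw3 = (737, 410)
The requested component of w4 is 410.

410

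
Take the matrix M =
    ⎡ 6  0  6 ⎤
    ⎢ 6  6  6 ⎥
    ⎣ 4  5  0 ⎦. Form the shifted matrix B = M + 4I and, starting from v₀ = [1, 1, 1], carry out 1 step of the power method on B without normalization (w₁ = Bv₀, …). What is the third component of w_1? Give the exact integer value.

13

B = M + 4I has rows (10, 0, 6); (6, 10, 6); (4, 5, 4)
w1 = Bv₀ = (10·1 + 0·1 + 6·1; 6·1 + 10·1 + 6·1; 4·1 + 5·1 + 4·1) = (16, 22, 13)
Requested component of w1: 13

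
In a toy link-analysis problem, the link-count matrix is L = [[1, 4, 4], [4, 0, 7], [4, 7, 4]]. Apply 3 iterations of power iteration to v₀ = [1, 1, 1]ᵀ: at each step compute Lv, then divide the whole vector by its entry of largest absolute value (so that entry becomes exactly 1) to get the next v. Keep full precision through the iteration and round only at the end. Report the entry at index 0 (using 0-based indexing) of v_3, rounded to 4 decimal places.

0.6424

Lv0 = (9.00000, 11.00000, 15.00000); divide by 15.00000 → v1 = (0.60000, 0.73333, 1.00000)
Lv1 = (7.53333, 9.40000, 11.53333); divide by 11.53333 → v2 = (0.65318, 0.81503, 1.00000)
Lv2 = (7.91329, 9.61272, 12.31792); divide by 12.31792 → v3 = (0.64242, 0.78038, 1.00000)
Requested entry of v3: 1369/2131 = 0.6424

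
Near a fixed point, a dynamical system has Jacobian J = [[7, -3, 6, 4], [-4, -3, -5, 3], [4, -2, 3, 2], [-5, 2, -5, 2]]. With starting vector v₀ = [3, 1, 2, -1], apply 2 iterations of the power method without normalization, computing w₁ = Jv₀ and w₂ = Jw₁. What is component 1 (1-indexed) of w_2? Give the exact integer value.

250

w1 = Jv₀ = (7·3 + (-3)·1 + 6·2 + 4·(-1); (-4)·3 + (-3)·1 + (-5)·2 + 3·(-1); 4·3 + (-2)·1 + 3·2 + 2·(-1); (-5)·3 + 2·1 + (-5)·2 + 2·(-1)) = (26, -28, 14, -25)
w2 = Jw1 = (7·26 + (-3)·(-28) + 6·14 + 4·(-25); (-4)·26 + (-3)·(-28) + (-5)·14 + 3·(-25); 4·26 + (-2)·(-28) + 3·14 + 2·(-25); (-5)·26 + 2·(-28) + (-5)·14 + 2·(-25)) = (250, -165, 152, -306)
The requested component of w2 is 250.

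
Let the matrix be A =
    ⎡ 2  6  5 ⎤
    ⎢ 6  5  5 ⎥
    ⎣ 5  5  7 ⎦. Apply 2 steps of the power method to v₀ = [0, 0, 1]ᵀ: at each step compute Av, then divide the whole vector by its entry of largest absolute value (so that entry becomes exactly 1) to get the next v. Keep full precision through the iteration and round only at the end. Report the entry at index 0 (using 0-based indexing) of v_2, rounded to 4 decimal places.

0.7576

Av0 = (5.00000, 5.00000, 7.00000); divide by 7.00000 → v1 = (0.71429, 0.71429, 1.00000)
Av1 = (10.71429, 12.85714, 14.14286); divide by 14.14286 → v2 = (0.75758, 0.90909, 1.00000)
Requested entry of v2: 75/99 = 0.7576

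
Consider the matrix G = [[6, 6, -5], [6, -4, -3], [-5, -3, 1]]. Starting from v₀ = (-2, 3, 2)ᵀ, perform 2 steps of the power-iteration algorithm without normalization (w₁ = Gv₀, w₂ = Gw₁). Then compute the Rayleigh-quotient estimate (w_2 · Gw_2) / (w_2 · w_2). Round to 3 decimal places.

w1 = Gv₀ = (-4, -30, 3)
w2 = Gw1 = (-219, 87, 113)
Gw2 = (-1357, -2001, 947)
w2·Gw2 = (-219)·(-1357) + 87·(-2001) + 113·947 = 230107; w2·w2 = (-219)·(-219) + 87·87 + 113·113 = 68299
λ ≈ 230107/68299 = 3.369

3.369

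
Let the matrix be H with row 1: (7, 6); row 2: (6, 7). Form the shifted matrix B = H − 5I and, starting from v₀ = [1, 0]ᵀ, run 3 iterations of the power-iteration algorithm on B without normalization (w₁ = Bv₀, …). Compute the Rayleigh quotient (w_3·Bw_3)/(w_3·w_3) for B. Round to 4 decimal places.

B = H − 5I has rows (2, 6); (6, 2)
w1 = Bv₀ = (2·1 + 6·0; 6·1 + 2·0) = (2, 6)
w2 = Bw1 = (2·2 + 6·6; 6·2 + 2·6) = (40, 24)
w3 = Bw2 = (224, 288)
Bw3 = (2176, 1920)
w3·Bw3 = 1040384; w3·w3 = 133120; μ ≈ 1040384/133120 = 7.8154

μ ≈ 7.8154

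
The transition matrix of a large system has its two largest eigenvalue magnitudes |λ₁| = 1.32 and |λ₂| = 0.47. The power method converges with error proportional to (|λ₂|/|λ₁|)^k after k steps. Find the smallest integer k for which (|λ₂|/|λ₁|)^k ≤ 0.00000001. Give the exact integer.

18

|λ₂/λ₁| = 0.47/1.32 = 0.35606
Need k ≥ ln(0.00000001) / ln(0.35606) = -18.4207 / -1.0327 ≈ 17.838
Smallest integer k satisfying the bound: 18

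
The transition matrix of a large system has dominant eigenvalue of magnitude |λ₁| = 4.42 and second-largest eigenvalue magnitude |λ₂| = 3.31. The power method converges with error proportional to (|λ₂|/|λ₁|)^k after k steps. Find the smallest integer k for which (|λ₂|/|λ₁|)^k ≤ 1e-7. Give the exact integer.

56

|λ₂/λ₁| = 3.31/4.42 = 0.74887
Need k ≥ ln(1e-7) / ln(0.74887) = -16.1181 / -0.2892 ≈ 55.735
Smallest integer k satisfying the bound: 56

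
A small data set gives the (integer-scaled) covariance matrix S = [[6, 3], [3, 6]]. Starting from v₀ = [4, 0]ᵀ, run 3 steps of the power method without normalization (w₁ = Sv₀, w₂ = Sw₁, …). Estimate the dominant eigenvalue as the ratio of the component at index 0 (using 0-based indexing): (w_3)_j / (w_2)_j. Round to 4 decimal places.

λ ≈ 8.4000

w1 = Sv₀ = (6·4 + 3·0; 3·4 + 6·0) = (24, 12)
w2 = Sw1 = (6·24 + 3·12; 3·24 + 6·12) = (180, 144)
w3 = Sw2 = (1512, 1404)
Ratio at component: 1512 / 180 = 8.4000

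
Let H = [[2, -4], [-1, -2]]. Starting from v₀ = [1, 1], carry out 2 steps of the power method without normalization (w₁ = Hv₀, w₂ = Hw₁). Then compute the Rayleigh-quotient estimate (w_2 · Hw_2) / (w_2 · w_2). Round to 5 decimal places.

λ ≈ -2.50000

w1 = Hv₀ = (-2, -3)
w2 = Hw1 = (8, 8)
Hw2 = (-16, -24)
w2·Hw2 = 8·(-16) + 8·(-24) = -320; w2·w2 = 8·8 + 8·8 = 128
λ ≈ -320/128 = -2.50000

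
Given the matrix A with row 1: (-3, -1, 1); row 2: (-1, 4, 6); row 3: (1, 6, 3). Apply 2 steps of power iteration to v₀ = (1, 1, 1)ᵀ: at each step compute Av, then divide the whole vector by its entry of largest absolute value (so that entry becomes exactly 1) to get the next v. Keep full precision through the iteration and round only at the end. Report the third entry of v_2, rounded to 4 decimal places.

0.8182

Av0 = (-3.00000, 9.00000, 10.00000); divide by 10.00000 → v1 = (-0.30000, 0.90000, 1.00000)
Av1 = (1.00000, 9.90000, 8.10000); divide by 9.90000 → v2 = (0.10101, 1.00000, 0.81818)
Requested entry of v2: 81/99 = 0.8182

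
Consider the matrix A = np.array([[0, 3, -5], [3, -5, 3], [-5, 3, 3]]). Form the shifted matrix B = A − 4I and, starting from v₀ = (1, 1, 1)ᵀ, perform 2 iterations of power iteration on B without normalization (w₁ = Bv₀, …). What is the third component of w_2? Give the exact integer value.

B = A − 4I has rows (-4, 3, -5); (3, -9, 3); (-5, 3, -1)
w1 = Bv₀ = ((-4)·1 + 3·1 + (-5)·1; 3·1 + (-9)·1 + 3·1; (-5)·1 + 3·1 + (-1)·1) = (-6, -3, -3)
w2 = Bw1 = ((-4)·(-6) + 3·(-3) + (-5)·(-3); 3·(-6) + (-9)·(-3) + 3·(-3); (-5)·(-6) + 3·(-3) + (-1)·(-3)) = (30, 0, 24)
Requested component of w2: 24

24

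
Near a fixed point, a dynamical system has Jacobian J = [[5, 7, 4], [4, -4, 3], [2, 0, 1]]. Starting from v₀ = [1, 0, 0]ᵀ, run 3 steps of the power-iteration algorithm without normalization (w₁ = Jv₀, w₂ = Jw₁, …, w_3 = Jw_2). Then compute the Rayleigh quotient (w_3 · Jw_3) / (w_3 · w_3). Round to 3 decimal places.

w1 = Jv₀ = (5, 4, 2)
w2 = Jw1 = (61, 10, 12)
w3 = Jw2 = (423, 240, 134)
Jw3 = (4331, 1134, 980)
w3·Jw3 = 423·4331 + 240·1134 + 134·980 = 2235493; w3·w3 = 423·423 + 240·240 + 134·134 = 254485
λ ≈ 2235493/254485 = 8.784

λ ≈ 8.784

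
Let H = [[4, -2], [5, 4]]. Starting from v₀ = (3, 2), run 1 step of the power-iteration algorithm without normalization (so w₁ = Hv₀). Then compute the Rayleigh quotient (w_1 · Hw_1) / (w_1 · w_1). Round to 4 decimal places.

λ ≈ 4.9309

w1 = Hv₀ = (8, 23)
Hw1 = (-14, 132)
w1·Hw1 = 8·(-14) + 23·132 = 2924; w1·w1 = 8·8 + 23·23 = 593
λ ≈ 2924/593 = 4.9309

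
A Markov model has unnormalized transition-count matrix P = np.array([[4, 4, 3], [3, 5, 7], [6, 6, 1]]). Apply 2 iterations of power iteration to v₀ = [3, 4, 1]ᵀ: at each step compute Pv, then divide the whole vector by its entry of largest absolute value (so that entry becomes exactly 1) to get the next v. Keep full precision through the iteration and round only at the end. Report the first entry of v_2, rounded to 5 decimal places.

0.69164

Pv0 = (31.000000, 36.000000, 43.000000); divide by 43.000000 → v1 = (0.720930, 0.837209, 1.000000)
Pv1 = (9.232558, 13.348837, 10.348837); divide by 13.348837 → v2 = (0.691638, 1.000000, 0.775261)
Requested entry of v2: 397/574 = 0.69164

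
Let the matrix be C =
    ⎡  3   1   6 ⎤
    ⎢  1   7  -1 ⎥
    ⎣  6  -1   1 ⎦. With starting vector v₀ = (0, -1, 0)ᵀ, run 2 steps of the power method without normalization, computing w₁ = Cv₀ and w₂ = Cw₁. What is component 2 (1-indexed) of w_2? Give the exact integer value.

-51

w1 = Cv₀ = (-1, -7, 1)
w2 = Cw1 = (-4, -51, 2)
The requested component of w2 is -51.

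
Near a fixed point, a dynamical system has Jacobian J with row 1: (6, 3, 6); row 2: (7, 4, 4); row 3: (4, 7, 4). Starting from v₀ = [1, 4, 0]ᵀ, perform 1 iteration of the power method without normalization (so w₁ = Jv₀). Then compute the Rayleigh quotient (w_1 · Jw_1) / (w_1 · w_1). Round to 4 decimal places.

λ ≈ 13.9329

w1 = Jv₀ = (6·1 + 3·4 + 6·0; 7·1 + 4·4 + 4·0; 4·1 + 7·4 + 4·0) = (18, 23, 32)
Jw1 = (369, 346, 361)
w1·Jw1 = 18·369 + 23·346 + 32·361 = 26152; w1·w1 = 18·18 + 23·23 + 32·32 = 1877
λ ≈ 26152/1877 = 13.9329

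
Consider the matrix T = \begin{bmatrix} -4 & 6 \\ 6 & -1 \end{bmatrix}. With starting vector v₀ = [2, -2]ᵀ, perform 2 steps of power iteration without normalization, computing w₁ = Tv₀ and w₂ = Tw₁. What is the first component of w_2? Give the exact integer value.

164

w1 = Tv₀ = ((-4)·2 + 6·(-2); 6·2 + (-1)·(-2)) = (-20, 14)
w2 = Tw1 = ((-4)·(-20) + 6·14; 6·(-20) + (-1)·14) = (164, -134)
The requested component of w2 is 164.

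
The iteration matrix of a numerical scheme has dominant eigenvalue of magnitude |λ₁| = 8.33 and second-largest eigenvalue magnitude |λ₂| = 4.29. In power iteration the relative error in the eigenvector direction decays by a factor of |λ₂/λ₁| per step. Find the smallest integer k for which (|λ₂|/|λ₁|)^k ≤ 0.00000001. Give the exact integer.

|λ₂/λ₁| = 4.29/8.33 = 0.51501
Need k ≥ ln(0.00000001) / ln(0.51501) = -18.4207 / -0.6636 ≈ 27.760
Smallest integer k satisfying the bound: 28

28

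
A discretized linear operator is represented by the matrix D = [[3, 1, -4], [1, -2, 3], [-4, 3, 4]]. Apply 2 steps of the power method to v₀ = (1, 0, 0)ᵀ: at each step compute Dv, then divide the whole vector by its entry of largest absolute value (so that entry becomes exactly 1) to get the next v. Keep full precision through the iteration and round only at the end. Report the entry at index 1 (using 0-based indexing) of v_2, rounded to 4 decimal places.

Dv0 = (3.00000, 1.00000, -4.00000); divide by -4.00000 → v1 = (-0.75000, -0.25000, 1.00000)
Dv1 = (-6.50000, 2.75000, 6.25000); divide by -6.50000 → v2 = (1.00000, -0.42308, -0.96154)
Requested entry of v2: -11/26 = -0.4231

-0.4231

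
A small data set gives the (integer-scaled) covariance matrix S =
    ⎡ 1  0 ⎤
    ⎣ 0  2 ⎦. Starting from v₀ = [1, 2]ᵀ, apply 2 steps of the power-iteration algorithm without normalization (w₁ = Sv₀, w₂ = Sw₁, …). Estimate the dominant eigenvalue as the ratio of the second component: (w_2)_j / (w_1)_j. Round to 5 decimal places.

2.00000

w1 = Sv₀ = (1, 4)
w2 = Sw1 = (1, 8)
Ratio at component: 8 / 4 = 2.00000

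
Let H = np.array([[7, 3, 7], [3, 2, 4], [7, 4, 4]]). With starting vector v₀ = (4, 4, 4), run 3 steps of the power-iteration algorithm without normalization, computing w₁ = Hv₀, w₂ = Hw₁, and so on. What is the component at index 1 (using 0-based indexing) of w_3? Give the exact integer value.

7484

w1 = Hv₀ = (7·4 + 3·4 + 7·4; 3·4 + 2·4 + 4·4; 7·4 + 4·4 + 4·4) = (68, 36, 60)
w2 = Hw1 = (7·68 + 3·36 + 7·60; 3·68 + 2·36 + 4·60; 7·68 + 4·36 + 4·60) = (1004, 516, 860)
w3 = Hw2 = (14596, 7484, 12532)
The requested component of w3 is 7484.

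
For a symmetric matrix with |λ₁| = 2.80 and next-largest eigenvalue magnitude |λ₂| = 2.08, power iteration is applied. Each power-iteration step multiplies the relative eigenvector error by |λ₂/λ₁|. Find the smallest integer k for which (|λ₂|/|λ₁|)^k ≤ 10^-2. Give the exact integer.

|λ₂/λ₁| = 2.08/2.80 = 0.74286
Need k ≥ ln(10^-2) / ln(0.74286) = -4.6052 / -0.2973 ≈ 15.493
Smallest integer k satisfying the bound: 16

16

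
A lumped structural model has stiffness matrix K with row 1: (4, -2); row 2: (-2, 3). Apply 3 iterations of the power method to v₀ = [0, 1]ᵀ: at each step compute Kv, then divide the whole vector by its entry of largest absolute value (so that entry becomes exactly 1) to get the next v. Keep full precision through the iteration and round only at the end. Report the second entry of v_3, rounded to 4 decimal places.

-0.8171

Kv0 = (-2.00000, 3.00000); divide by 3.00000 → v1 = (-0.66667, 1.00000)
Kv1 = (-4.66667, 4.33333); divide by -4.66667 → v2 = (1.00000, -0.92857)
Kv2 = (5.85714, -4.78571); divide by 5.85714 → v3 = (1.00000, -0.81707)
Requested entry of v3: 67/-82 = -0.8171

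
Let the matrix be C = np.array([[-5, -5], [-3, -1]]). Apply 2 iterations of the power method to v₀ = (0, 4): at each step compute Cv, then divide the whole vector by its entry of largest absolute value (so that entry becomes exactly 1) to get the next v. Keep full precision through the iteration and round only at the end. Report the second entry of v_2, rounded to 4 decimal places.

Cv0 = (-20.00000, -4.00000); divide by -20.00000 → v1 = (1.00000, 0.20000)
Cv1 = (-6.00000, -3.20000); divide by -6.00000 → v2 = (1.00000, 0.53333)
Requested entry of v2: 64/120 = 0.5333

0.5333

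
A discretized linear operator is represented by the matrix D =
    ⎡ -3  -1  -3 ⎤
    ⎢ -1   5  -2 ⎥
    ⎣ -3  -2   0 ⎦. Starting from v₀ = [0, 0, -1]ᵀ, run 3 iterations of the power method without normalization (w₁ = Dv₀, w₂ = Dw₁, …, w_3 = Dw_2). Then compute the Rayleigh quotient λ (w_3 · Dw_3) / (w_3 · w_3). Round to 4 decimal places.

w1 = Dv₀ = (3, 2, 0)
w2 = Dw1 = (-11, 7, -13)
w3 = Dw2 = (65, 72, 19)
Dw3 = (-324, 257, -339)
w3·Dw3 = 65·(-324) + 72·257 + 19·(-339) = -8997; w3·w3 = 65·65 + 72·72 + 19·19 = 9770
λ ≈ -8997/9770 = -0.9209

-0.9209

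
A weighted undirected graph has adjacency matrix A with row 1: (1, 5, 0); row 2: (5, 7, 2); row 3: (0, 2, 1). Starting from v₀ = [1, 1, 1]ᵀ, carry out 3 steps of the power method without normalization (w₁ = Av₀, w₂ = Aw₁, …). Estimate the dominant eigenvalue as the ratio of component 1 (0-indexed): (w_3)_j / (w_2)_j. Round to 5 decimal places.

w1 = Av₀ = (1·1 + 5·1 + 0·1; 5·1 + 7·1 + 2·1; 0·1 + 2·1 + 1·1) = (6, 14, 3)
w2 = Aw1 = (1·6 + 5·14 + 0·3; 5·6 + 7·14 + 2·3; 0·6 + 2·14 + 1·3) = (76, 134, 31)
w3 = Aw2 = (746, 1380, 299)
Ratio at component: 1380 / 134 = 10.29851

10.29851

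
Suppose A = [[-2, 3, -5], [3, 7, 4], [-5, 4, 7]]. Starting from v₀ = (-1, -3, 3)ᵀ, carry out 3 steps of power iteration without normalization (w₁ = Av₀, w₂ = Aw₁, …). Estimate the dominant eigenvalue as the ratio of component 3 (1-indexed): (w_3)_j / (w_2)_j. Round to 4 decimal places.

w1 = Av₀ = ((-2)·(-1) + 3·(-3) + (-5)·3; 3·(-1) + 7·(-3) + 4·3; (-5)·(-1) + 4·(-3) + 7·3) = (-22, -12, 14)
w2 = Aw1 = ((-2)·(-22) + 3·(-12) + (-5)·14; 3·(-22) + 7·(-12) + 4·14; (-5)·(-22) + 4·(-12) + 7·14) = (-62, -94, 160)
w3 = Aw2 = (-958, -204, 1054)
Ratio at component: 1054 / 160 = 6.5875

λ ≈ 6.5875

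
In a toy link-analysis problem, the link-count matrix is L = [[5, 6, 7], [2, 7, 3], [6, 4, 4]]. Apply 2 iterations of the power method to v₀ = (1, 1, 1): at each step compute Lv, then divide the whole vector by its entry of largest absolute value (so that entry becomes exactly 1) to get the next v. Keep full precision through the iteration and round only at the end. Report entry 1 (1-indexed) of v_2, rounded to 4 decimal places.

Lv0 = (18.00000, 12.00000, 14.00000); divide by 18.00000 → v1 = (1.00000, 0.66667, 0.77778)
Lv1 = (14.44444, 9.00000, 11.77778); divide by 14.44444 → v2 = (1.00000, 0.62308, 0.81538)
Requested entry of v2: 260/260 = 1.0000

1.0000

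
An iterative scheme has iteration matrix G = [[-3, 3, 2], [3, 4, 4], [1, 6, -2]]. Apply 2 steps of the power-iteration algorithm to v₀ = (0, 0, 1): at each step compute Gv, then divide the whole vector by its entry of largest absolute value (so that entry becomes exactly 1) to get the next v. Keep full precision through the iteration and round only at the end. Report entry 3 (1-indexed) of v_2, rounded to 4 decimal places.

Gv0 = (2.00000, 4.00000, -2.00000); divide by 4.00000 → v1 = (0.50000, 1.00000, -0.50000)
Gv1 = (0.50000, 3.50000, 7.50000); divide by 7.50000 → v2 = (0.06667, 0.46667, 1.00000)
Requested entry of v2: 30/30 = 1.0000

1.0000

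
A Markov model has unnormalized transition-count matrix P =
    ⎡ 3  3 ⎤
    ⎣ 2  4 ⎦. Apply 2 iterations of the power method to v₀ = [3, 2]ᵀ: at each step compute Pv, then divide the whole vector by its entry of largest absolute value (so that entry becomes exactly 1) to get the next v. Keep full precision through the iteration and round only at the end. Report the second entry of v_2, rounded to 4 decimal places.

0.9885

Pv0 = (15.00000, 14.00000); divide by 15.00000 → v1 = (1.00000, 0.93333)
Pv1 = (5.80000, 5.73333); divide by 5.80000 → v2 = (1.00000, 0.98851)
Requested entry of v2: 86/87 = 0.9885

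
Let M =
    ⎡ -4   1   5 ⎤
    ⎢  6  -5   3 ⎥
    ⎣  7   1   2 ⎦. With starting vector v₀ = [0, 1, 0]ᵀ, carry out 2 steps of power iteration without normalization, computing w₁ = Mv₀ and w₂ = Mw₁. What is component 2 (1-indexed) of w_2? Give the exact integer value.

34

w1 = Mv₀ = (1, -5, 1)
w2 = Mw1 = (-4, 34, 4)
The requested component of w2 is 34.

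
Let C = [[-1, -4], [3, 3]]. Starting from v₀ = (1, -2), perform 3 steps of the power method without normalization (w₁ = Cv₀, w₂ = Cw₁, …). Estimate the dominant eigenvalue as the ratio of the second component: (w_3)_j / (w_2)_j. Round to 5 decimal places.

w1 = Cv₀ = (7, -3)
w2 = Cw1 = (5, 12)
w3 = Cw2 = (-53, 51)
Ratio at component: 51 / 12 = 4.25000

4.25000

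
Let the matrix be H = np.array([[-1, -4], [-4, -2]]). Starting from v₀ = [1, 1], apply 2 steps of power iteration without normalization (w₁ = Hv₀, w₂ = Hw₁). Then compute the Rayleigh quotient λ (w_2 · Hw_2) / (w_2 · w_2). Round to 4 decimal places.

-5.5298

w1 = Hv₀ = ((-1)·1 + (-4)·1; (-4)·1 + (-2)·1) = (-5, -6)
w2 = Hw1 = ((-1)·(-5) + (-4)·(-6); (-4)·(-5) + (-2)·(-6)) = (29, 32)
Hw2 = (-157, -180)
w2·Hw2 = 29·(-157) + 32·(-180) = -10313; w2·w2 = 29·29 + 32·32 = 1865
λ ≈ -10313/1865 = -5.5298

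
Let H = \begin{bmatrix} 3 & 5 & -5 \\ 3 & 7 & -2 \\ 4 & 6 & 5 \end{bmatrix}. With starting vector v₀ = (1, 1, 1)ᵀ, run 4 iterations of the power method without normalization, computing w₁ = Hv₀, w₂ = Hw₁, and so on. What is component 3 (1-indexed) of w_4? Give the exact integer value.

w1 = Hv₀ = (3·1 + 5·1 + (-5)·1; 3·1 + 7·1 + (-2)·1; 4·1 + 6·1 + 5·1) = (3, 8, 15)
w2 = Hw1 = (3·3 + 5·8 + (-5)·15; 3·3 + 7·8 + (-2)·15; 4·3 + 6·8 + 5·15) = (-26, 35, 135)
w3 = Hw2 = (-578, -103, 781)
w4 = Hw3 = (-6154, -4017, 975)
The requested component of w4 is 975.

975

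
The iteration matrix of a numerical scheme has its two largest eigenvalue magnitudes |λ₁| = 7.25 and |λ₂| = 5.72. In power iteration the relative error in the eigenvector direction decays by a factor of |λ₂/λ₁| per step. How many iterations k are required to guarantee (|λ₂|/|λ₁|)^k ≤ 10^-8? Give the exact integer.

78

|λ₂/λ₁| = 5.72/7.25 = 0.78897
Need k ≥ ln(10^-8) / ln(0.78897) = -18.4207 / -0.2370 ≈ 77.714
Smallest integer k satisfying the bound: 78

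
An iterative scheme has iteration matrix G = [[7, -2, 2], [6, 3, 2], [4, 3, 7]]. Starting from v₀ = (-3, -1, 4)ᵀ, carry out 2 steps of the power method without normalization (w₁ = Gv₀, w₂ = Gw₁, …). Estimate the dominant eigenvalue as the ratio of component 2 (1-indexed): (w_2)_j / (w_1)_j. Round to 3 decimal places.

w1 = Gv₀ = (-11, -13, 13)
w2 = Gw1 = (-25, -79, 8)
Ratio at component: -79 / -13 = 6.077

λ ≈ 6.077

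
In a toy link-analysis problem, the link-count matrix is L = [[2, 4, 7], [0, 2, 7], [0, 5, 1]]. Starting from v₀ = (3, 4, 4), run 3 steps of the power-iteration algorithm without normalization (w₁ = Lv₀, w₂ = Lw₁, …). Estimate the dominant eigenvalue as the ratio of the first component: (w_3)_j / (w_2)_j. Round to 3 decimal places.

w1 = Lv₀ = (50, 36, 24)
w2 = Lw1 = (412, 240, 204)
w3 = Lw2 = (3212, 1908, 1404)
Ratio at component: 3212 / 412 = 7.796

λ ≈ 7.796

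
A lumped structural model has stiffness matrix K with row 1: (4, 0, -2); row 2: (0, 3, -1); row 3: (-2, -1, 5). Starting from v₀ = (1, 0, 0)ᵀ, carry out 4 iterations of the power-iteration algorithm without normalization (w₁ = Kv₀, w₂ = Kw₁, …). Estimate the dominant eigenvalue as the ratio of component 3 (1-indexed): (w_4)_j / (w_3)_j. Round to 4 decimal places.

λ ≈ 6.9394

w1 = Kv₀ = (4, 0, -2)
w2 = Kw1 = (20, 2, -18)
w3 = Kw2 = (116, 24, -132)
w4 = Kw3 = (728, 204, -916)
Ratio at component: -916 / -132 = 6.9394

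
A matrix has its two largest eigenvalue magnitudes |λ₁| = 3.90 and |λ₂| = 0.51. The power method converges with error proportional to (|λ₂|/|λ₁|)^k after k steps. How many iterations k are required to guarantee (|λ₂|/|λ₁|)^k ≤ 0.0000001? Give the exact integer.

|λ₂/λ₁| = 0.51/3.90 = 0.13077
Need k ≥ ln(0.0000001) / ln(0.13077) = -16.1181 / -2.0343 ≈ 7.923
Smallest integer k satisfying the bound: 8

8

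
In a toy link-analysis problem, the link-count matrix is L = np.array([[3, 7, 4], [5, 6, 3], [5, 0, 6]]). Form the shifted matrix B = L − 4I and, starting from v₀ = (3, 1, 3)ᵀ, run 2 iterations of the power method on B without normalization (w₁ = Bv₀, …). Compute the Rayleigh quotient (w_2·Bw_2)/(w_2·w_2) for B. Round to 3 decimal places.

8.441

B = L − 4I has rows (-1, 7, 4); (5, 2, 3); (5, 0, 2)
w1 = Bv₀ = ((-1)·3 + 7·1 + 4·3; 5·3 + 2·1 + 3·3; 5·3 + 0·1 + 2·3) = (16, 26, 21)
w2 = Bw1 = ((-1)·16 + 7·26 + 4·21; 5·16 + 2·26 + 3·21; 5·16 + 0·26 + 2·21) = (250, 195, 122)
Bw2 = (1603, 2006, 1494)
w2·Bw2 = 974188; w2·w2 = 115409; μ ≈ 974188/115409 = 8.441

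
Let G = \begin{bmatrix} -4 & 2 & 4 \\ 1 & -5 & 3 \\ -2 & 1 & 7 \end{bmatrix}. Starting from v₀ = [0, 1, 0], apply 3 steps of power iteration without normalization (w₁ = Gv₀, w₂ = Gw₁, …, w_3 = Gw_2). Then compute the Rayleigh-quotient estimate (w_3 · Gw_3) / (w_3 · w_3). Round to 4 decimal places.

-5.9553

w1 = Gv₀ = ((-4)·0 + 2·1 + 4·0; 1·0 + (-5)·1 + 3·0; (-2)·0 + 1·1 + 7·0) = (2, -5, 1)
w2 = Gw1 = ((-4)·2 + 2·(-5) + 4·1; 1·2 + (-5)·(-5) + 3·1; (-2)·2 + 1·(-5) + 7·1) = (-14, 30, -2)
w3 = Gw2 = (108, -170, 44)
Gw3 = (-596, 1090, -78)
w3·Gw3 = 108·(-596) + (-170)·1090 + 44·(-78) = -253100; w3·w3 = 108·108 + (-170)·(-170) + 44·44 = 42500
λ ≈ -253100/42500 = -5.9553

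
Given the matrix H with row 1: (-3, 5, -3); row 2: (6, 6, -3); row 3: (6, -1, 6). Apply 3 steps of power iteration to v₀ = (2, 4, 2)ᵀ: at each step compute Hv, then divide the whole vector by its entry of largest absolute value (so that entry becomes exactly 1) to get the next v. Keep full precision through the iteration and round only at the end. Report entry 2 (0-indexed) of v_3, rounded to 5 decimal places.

1.00000

Hv0 = (8.000000, 30.000000, 20.000000); divide by 30.000000 → v1 = (0.266667, 1.000000, 0.666667)
Hv1 = (2.200000, 5.600000, 4.600000); divide by 5.600000 → v2 = (0.392857, 1.000000, 0.821429)
Hv2 = (1.357143, 5.892857, 6.285714); divide by 6.285714 → v3 = (0.215909, 0.937500, 1.000000)
Requested entry of v3: 1056/1056 = 1.00000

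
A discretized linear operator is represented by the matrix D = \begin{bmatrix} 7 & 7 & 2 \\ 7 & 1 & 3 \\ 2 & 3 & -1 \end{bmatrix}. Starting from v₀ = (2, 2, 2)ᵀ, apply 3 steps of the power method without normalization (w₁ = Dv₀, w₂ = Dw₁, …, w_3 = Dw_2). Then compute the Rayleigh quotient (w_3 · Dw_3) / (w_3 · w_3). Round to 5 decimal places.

12.44371

w1 = Dv₀ = (32, 22, 8)
w2 = Dw1 = (394, 270, 122)
w3 = Dw2 = (4892, 3394, 1476)
Dw3 = (60954, 42066, 18490)
w3·Dw3 = 4892·60954 + 3394·42066 + 1476·18490 = 468250212; w3·w3 = 4892·4892 + 3394·3394 + 1476·1476 = 37629476
λ ≈ 468250212/37629476 = 12.44371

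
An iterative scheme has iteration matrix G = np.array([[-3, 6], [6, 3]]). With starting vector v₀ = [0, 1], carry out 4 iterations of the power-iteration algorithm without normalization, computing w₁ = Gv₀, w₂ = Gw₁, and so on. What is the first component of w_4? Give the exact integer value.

0

w1 = Gv₀ = (6, 3)
w2 = Gw1 = (0, 45)
w3 = Gw2 = (270, 135)
w4 = Gw3 = (0, 2025)
The requested component of w4 is 0.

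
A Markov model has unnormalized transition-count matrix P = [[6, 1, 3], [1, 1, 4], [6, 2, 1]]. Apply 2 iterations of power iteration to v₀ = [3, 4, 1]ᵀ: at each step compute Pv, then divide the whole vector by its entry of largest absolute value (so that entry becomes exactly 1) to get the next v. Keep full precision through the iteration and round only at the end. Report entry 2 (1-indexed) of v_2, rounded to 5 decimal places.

0.59504

Pv0 = (25.000000, 11.000000, 27.000000); divide by 27.000000 → v1 = (0.925926, 0.407407, 1.000000)
Pv1 = (8.962963, 5.333333, 7.370370); divide by 8.962963 → v2 = (1.000000, 0.595041, 0.822314)
Requested entry of v2: 144/242 = 0.59504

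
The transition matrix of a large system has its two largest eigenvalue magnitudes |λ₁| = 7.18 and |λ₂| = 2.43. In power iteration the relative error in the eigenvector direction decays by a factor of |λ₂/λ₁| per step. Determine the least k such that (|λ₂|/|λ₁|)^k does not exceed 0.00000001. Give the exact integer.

18

|λ₂/λ₁| = 2.43/7.18 = 0.33844
Need k ≥ ln(0.00000001) / ln(0.33844) = -18.4207 / -1.0834 ≈ 17.003
Smallest integer k satisfying the bound: 18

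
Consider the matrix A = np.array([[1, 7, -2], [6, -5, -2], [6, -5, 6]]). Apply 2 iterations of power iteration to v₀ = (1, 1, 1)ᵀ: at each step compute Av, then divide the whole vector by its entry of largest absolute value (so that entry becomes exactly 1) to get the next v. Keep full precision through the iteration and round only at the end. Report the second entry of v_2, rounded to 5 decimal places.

0.32530

Av0 = (6.000000, -1.000000, 7.000000); divide by 7.000000 → v1 = (0.857143, -0.142857, 1.000000)
Av1 = (-2.142857, 3.857143, 11.857143); divide by 11.857143 → v2 = (-0.180723, 0.325301, 1.000000)
Requested entry of v2: 27/83 = 0.32530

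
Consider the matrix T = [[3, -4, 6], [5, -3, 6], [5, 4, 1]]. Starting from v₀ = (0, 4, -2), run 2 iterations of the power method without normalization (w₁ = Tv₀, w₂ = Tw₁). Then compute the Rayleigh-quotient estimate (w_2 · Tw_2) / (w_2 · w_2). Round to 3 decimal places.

λ ≈ -3.272

w1 = Tv₀ = (3·0 + (-4)·4 + 6·(-2); 5·0 + (-3)·4 + 6·(-2); 5·0 + 4·4 + 1·(-2)) = (-28, -24, 14)
w2 = Tw1 = (3·(-28) + (-4)·(-24) + 6·14; 5·(-28) + (-3)·(-24) + 6·14; 5·(-28) + 4·(-24) + 1·14) = (96, 16, -222)
Tw2 = (-1108, -900, 322)
w2·Tw2 = 96·(-1108) + 16·(-900) + (-222)·322 = -192252; w2·w2 = 96·96 + 16·16 + (-222)·(-222) = 58756
λ ≈ -192252/58756 = -3.272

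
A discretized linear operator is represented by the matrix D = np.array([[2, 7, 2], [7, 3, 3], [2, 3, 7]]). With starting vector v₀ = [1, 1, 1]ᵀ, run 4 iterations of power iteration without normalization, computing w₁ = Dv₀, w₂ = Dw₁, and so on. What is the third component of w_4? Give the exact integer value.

w1 = Dv₀ = (11, 13, 12)
w2 = Dw1 = (137, 152, 145)
w3 = Dw2 = (1628, 1850, 1745)
w4 = Dw3 = (19696, 22181, 21021)
The requested component of w4 is 21021.

21021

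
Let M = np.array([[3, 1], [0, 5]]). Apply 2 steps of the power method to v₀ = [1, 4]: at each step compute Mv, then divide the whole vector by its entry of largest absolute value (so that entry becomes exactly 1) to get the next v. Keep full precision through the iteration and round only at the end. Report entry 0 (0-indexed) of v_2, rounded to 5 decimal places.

Mv0 = (7.000000, 20.000000); divide by 20.000000 → v1 = (0.350000, 1.000000)
Mv1 = (2.050000, 5.000000); divide by 5.000000 → v2 = (0.410000, 1.000000)
Requested entry of v2: 41/100 = 0.41000

0.41000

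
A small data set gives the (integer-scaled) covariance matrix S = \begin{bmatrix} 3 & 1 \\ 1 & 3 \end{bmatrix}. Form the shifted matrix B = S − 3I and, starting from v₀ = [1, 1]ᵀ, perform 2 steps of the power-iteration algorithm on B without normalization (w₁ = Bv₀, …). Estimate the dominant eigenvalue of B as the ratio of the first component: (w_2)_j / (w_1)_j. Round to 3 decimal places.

B = S − 3I has rows (0, 1); (1, 0)
w1 = Bv₀ = (0·1 + 1·1; 1·1 + 0·1) = (1, 1)
w2 = Bw1 = (0·1 + 1·1; 1·1 + 0·1) = (1, 1)
Ratio: 1/1 = 1.000

μ ≈ 1.000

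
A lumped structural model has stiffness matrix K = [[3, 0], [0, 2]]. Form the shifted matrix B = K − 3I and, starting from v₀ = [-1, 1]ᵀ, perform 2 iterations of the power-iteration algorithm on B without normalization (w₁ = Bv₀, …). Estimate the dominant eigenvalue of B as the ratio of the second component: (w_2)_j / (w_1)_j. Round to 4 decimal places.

B = K − 3I has rows (0, 0); (0, -1)
w1 = Bv₀ = (0·(-1) + 0·1; 0·(-1) + (-1)·1) = (0, -1)
w2 = Bw1 = (0·0 + 0·(-1); 0·0 + (-1)·(-1)) = (0, 1)
Ratio: 1/-1 = -1.0000

μ ≈ -1.0000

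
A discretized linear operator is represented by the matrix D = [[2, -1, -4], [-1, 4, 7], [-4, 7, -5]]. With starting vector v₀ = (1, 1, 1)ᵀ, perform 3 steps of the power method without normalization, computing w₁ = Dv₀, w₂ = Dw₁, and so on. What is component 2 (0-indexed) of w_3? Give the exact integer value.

-225

w1 = Dv₀ = (2·1 + (-1)·1 + (-4)·1; (-1)·1 + 4·1 + 7·1; (-4)·1 + 7·1 + (-5)·1) = (-3, 10, -2)
w2 = Dw1 = (2·(-3) + (-1)·10 + (-4)·(-2); (-1)·(-3) + 4·10 + 7·(-2); (-4)·(-3) + 7·10 + (-5)·(-2)) = (-8, 29, 92)
w3 = Dw2 = (-413, 768, -225)
The requested component of w3 is -225.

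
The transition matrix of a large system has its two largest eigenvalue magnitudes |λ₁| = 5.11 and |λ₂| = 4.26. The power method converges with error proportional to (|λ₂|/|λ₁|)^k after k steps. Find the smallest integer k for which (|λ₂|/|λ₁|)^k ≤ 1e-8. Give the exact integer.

102

|λ₂/λ₁| = 4.26/5.11 = 0.83366
Need k ≥ ln(1e-8) / ln(0.83366) = -18.4207 / -0.1819 ≈ 101.251
Smallest integer k satisfying the bound: 102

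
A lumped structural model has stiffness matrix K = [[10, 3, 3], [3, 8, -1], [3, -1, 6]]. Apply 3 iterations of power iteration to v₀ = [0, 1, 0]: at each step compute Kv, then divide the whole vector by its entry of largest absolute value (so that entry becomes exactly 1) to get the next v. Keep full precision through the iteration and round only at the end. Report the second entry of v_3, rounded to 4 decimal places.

Kv0 = (3.00000, 8.00000, -1.00000); divide by 8.00000 → v1 = (0.37500, 1.00000, -0.12500)
Kv1 = (6.37500, 9.25000, -0.62500); divide by 9.25000 → v2 = (0.68919, 1.00000, -0.06757)
Kv2 = (9.68919, 10.13514, 0.66216); divide by 10.13514 → v3 = (0.95600, 1.00000, 0.06533)
Requested entry of v3: 750/750 = 1.0000

1.0000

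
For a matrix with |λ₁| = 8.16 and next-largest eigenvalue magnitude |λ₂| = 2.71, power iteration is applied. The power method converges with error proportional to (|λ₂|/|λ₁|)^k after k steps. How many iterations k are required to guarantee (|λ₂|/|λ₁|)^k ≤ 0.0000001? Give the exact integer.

15

|λ₂/λ₁| = 2.71/8.16 = 0.33211
Need k ≥ ln(0.0000001) / ln(0.33211) = -16.1181 / -1.1023 ≈ 14.622
Smallest integer k satisfying the bound: 15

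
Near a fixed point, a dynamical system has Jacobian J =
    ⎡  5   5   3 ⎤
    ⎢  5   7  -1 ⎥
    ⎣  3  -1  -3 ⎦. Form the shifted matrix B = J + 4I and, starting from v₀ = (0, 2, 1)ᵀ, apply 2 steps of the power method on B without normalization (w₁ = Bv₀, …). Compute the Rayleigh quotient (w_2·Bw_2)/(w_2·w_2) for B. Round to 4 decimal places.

15.1321

B = J + 4I has rows (9, 5, 3); (5, 11, -1); (3, -1, 1)
w1 = Bv₀ = (13, 21, -1)
w2 = Bw1 = (219, 297, 17)
Bw2 = (3507, 4345, 377)
w2·Bw2 = 2064907; w2·w2 = 136459; μ ≈ 2064907/136459 = 15.1321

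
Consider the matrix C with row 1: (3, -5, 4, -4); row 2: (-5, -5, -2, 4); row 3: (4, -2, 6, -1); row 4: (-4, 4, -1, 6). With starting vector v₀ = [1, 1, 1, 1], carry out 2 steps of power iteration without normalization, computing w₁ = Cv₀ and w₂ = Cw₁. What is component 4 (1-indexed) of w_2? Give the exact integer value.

-1

w1 = Cv₀ = (3·1 + (-5)·1 + 4·1 + (-4)·1; (-5)·1 + (-5)·1 + (-2)·1 + 4·1; 4·1 + (-2)·1 + 6·1 + (-1)·1; (-4)·1 + 4·1 + (-1)·1 + 6·1) = (-2, -8, 7, 5)
w2 = Cw1 = (3·(-2) + (-5)·(-8) + 4·7 + (-4)·5; (-5)·(-2) + (-5)·(-8) + (-2)·7 + 4·5; 4·(-2) + (-2)·(-8) + 6·7 + (-1)·5; (-4)·(-2) + 4·(-8) + (-1)·7 + 6·5) = (42, 56, 45, -1)
The requested component of w2 is -1.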